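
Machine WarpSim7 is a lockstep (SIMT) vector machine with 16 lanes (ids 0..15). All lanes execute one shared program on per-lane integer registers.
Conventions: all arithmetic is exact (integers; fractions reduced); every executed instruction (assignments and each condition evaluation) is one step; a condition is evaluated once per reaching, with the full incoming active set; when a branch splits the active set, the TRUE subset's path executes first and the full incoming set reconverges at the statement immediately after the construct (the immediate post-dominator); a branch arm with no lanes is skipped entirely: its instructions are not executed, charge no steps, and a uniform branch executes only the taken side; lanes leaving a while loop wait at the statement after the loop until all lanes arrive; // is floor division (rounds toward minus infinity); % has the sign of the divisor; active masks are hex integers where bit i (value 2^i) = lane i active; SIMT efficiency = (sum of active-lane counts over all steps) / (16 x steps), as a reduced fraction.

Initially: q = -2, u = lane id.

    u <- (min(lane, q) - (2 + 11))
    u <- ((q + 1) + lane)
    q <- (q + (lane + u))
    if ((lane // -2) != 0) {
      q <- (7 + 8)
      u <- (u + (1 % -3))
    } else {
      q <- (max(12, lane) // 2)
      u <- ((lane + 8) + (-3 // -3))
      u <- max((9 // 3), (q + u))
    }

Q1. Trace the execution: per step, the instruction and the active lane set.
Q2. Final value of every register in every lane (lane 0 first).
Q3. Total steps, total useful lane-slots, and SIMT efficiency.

step 0: u <- (min(lane, q) - (2 + 11)) 0xffff
step 1: u <- ((q + 1) + lane)        0xffff
step 2: q <- (q + (lane + u))        0xffff
step 3: eval ((lane // -2) != 0)     0xffff
step 4: q <- (7 + 8)                 0xfffe
step 5: u <- (u + (1 % -3))          0xfffe
step 6: q <- (max(12, lane) // 2)    0x0001
step 7: u <- ((lane + 8) + (-3 // -3)) 0x0001
step 8: u <- max((9 // 3), (q + u))  0x0001

Answer: 9 steps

q: 6,15,15,15,15,15,15,15,15,15,15,15,15,15,15,15
u: 15,-2,-1,0,1,2,3,4,5,6,7,8,9,10,11,12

steps = 9; useful = 97; efficiency = 97/144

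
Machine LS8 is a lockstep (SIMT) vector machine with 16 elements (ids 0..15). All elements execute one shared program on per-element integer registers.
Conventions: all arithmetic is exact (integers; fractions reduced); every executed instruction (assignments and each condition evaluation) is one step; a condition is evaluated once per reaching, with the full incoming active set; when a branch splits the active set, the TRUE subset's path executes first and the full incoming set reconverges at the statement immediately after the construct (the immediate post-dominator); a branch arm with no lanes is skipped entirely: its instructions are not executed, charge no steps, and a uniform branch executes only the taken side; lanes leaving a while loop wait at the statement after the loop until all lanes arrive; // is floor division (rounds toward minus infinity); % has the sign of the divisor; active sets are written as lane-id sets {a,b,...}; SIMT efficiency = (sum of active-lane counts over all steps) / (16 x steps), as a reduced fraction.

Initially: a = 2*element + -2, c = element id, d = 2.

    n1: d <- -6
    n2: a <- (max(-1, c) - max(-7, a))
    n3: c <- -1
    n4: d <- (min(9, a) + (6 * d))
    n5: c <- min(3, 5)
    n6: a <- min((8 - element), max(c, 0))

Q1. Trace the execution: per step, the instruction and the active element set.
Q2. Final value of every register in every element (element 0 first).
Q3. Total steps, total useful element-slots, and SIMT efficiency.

step 0: d <- -6                      {0,1,2,3,4,5,6,7,8,9,10,11,12,13,14,15}
step 1: a <- (max(-1, c) - max(-7, a)) {0,1,2,3,4,5,6,7,8,9,10,11,12,13,14,15}
step 2: c <- -1                      {0,1,2,3,4,5,6,7,8,9,10,11,12,13,14,15}
step 3: d <- (min(9, a) + (6 * d))   {0,1,2,3,4,5,6,7,8,9,10,11,12,13,14,15}
step 4: c <- min(3, 5)               {0,1,2,3,4,5,6,7,8,9,10,11,12,13,14,15}
step 5: a <- min((8 - element), max(c, 0)) {0,1,2,3,4,5,6,7,8,9,10,11,12,13,14,15}

Answer: 6 steps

a: 3,3,3,3,3,3,2,1,0,-1,-2,-3,-4,-5,-6,-7
c: 3,3,3,3,3,3,3,3,3,3,3,3,3,3,3,3
d: -34,-35,-36,-37,-38,-39,-40,-41,-42,-43,-44,-45,-46,-47,-48,-49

steps = 6; useful = 96; efficiency = 96/96 = 1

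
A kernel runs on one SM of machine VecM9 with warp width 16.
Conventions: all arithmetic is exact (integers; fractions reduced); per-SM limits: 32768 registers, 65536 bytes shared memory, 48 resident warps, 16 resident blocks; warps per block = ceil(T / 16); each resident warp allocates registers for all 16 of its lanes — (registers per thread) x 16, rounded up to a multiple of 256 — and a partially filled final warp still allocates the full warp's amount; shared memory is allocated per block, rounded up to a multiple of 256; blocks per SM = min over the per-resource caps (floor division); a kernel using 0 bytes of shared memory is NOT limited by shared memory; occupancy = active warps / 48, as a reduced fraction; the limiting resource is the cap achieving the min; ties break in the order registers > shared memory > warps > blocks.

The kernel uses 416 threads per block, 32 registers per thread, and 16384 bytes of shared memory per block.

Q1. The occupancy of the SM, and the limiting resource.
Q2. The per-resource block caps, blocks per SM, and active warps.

Answer: occupancy 13/24, limited by warps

registers: 2 blocks
shared memory: 4 blocks
warps: 1 block
blocks: 16 blocks

Answer: 1 block, 26 active warps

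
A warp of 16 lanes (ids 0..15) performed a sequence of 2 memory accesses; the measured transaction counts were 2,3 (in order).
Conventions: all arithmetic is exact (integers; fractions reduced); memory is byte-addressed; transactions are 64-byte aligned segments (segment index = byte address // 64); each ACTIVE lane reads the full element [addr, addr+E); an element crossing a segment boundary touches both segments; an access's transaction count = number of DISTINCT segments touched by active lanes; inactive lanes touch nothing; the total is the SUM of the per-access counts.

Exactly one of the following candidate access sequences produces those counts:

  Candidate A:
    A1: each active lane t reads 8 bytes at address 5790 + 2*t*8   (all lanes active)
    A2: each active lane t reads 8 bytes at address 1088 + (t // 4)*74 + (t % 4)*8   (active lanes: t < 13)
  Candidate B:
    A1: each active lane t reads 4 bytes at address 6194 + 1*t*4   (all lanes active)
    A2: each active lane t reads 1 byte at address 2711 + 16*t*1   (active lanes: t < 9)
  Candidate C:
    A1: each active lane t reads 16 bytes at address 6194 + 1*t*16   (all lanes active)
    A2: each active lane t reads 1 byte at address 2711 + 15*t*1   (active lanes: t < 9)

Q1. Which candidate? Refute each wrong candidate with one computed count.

A: A1 gives 5 transactions, not 2
C: A1 gives 5 transactions, not 2
B: all counts match (2,3)

Answer: B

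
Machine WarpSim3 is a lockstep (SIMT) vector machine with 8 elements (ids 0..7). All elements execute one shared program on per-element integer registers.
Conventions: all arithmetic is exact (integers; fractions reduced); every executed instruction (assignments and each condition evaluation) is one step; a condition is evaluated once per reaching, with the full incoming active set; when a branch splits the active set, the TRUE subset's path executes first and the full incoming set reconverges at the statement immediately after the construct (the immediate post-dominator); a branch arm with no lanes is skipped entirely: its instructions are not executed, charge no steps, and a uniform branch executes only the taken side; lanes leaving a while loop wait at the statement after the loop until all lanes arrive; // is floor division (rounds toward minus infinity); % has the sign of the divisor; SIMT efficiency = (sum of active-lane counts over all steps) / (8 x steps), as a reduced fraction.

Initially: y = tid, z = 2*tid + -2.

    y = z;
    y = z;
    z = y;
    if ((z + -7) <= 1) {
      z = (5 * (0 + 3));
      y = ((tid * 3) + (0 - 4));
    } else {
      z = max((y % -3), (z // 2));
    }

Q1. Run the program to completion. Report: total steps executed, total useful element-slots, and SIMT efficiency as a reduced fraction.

Answer: 7 steps, 46 useful, 23/28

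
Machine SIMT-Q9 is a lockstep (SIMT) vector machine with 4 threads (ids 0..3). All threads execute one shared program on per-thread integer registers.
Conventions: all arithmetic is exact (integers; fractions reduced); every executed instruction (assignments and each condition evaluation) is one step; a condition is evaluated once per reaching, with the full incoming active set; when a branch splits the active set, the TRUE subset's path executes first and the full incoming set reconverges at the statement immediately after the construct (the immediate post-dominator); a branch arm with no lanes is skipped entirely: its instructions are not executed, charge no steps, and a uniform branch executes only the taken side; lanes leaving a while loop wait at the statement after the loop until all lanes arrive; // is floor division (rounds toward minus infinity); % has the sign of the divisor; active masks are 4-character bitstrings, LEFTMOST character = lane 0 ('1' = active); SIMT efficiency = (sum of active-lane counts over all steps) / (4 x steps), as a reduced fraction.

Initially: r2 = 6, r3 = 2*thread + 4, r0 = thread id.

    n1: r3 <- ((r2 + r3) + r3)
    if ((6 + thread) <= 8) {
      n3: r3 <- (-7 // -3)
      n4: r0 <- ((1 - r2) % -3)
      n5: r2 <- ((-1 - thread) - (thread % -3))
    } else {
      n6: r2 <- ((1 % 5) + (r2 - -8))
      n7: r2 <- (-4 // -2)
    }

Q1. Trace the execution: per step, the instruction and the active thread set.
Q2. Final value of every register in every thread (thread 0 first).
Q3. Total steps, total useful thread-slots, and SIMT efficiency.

step 0: r3 <- ((r2 + r3) + r3)       1111
step 1: eval ((6 + thread) <= 8)     1111
step 2: r3 <- (-7 // -3)             1110
step 3: r0 <- ((1 - r2) % -3)        1110
step 4: r2 <- ((-1 - thread) - (thread % -3)) 1110
step 5: r2 <- ((1 % 5) + (r2 - -8))  0001
step 6: r2 <- (-4 // -2)             0001

Answer: 7 steps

r2: -1,0,-2,2
r3: 2,2,2,26
r0: -2,-2,-2,3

steps = 7; useful = 19; efficiency = 19/28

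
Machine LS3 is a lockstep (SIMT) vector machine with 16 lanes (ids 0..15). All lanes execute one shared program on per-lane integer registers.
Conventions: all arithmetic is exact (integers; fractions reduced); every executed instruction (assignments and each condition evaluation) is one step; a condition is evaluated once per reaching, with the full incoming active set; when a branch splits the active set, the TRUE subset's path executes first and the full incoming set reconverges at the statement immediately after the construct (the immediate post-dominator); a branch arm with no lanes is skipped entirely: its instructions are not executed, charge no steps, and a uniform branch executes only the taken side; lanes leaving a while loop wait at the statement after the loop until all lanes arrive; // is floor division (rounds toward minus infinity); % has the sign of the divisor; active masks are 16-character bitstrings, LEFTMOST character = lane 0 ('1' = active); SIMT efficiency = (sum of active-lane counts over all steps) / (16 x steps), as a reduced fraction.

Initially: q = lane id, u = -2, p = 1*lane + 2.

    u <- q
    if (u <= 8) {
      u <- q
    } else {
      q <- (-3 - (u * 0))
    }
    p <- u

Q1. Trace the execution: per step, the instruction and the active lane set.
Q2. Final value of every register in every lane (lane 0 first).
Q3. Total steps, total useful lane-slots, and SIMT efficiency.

step 0: u <- q                       1111111111111111
step 1: eval (u <= 8)                1111111111111111
step 2: u <- q                       1111111110000000
step 3: q <- (-3 - (u * 0))          0000000001111111
step 4: p <- u                       1111111111111111

Answer: 5 steps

q: 0,1,2,3,4,5,6,7,8,-3,-3,-3,-3,-3,-3,-3
u: 0,1,2,3,4,5,6,7,8,9,10,11,12,13,14,15
p: 0,1,2,3,4,5,6,7,8,9,10,11,12,13,14,15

steps = 5; useful = 64; efficiency = 64/80 = 4/5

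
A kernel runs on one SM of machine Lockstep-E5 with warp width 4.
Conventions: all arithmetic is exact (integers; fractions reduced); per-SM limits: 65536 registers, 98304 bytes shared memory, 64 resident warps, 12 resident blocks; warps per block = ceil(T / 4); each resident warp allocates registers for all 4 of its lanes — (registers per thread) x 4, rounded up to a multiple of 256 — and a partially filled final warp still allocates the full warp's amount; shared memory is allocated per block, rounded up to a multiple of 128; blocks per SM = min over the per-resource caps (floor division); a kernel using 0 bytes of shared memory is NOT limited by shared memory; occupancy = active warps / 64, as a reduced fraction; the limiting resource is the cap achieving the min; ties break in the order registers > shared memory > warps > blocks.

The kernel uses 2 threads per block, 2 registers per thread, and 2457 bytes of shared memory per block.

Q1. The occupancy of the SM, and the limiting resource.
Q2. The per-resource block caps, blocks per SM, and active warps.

Answer: occupancy 3/16, limited by blocks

registers: 256 blocks
shared memory: 38 blocks
warps: 64 blocks
blocks: 12 blocks

Answer: 12 blocks, 12 active warps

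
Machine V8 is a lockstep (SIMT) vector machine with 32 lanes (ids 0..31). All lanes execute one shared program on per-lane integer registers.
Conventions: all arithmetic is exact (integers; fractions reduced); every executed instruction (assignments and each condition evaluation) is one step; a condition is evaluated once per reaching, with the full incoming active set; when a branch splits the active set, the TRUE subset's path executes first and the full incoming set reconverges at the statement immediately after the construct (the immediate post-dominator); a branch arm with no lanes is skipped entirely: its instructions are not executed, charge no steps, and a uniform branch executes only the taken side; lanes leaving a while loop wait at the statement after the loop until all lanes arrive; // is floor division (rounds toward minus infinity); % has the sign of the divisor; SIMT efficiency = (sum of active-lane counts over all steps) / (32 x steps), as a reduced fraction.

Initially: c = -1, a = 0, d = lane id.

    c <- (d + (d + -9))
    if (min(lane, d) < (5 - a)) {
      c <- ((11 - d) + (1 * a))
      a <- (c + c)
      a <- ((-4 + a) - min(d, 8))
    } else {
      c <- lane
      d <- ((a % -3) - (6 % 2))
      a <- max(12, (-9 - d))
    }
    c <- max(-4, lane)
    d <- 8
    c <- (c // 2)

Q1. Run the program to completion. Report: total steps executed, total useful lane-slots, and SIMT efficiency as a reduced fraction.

Answer: 11 steps, 256 useful, 8/11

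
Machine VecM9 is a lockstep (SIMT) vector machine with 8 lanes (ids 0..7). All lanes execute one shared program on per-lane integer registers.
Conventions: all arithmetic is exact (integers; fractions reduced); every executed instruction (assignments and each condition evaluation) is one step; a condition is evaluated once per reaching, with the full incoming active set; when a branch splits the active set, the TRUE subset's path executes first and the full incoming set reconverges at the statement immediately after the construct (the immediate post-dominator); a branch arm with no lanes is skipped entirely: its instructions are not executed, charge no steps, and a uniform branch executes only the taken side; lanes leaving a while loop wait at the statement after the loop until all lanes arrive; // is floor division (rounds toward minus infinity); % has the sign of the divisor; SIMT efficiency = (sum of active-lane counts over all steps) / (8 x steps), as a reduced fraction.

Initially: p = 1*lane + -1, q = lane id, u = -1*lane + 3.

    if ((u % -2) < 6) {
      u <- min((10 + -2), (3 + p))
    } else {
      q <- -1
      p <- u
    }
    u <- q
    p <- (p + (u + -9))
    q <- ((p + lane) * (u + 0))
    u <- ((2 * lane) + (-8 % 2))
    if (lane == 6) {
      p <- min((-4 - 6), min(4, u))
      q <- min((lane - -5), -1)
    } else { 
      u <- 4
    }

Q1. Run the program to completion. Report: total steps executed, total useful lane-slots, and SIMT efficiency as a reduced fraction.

Answer: 10 steps, 65 useful, 13/16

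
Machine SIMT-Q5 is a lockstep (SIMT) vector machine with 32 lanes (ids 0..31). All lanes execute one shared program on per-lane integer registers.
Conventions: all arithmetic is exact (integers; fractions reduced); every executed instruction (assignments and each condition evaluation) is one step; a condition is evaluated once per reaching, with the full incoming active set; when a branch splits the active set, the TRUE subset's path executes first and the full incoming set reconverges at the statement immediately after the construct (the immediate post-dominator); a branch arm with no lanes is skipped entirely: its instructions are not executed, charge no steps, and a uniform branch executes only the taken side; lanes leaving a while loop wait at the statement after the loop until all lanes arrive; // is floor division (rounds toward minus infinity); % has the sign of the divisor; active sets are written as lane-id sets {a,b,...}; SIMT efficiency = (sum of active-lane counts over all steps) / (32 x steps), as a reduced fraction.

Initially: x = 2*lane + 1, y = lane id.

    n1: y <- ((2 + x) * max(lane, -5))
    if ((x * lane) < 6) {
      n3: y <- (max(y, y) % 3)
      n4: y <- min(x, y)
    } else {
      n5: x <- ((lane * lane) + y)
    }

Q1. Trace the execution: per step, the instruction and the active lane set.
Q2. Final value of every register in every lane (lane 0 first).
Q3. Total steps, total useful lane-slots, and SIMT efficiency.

step 0: y <- ((2 + x) * max(lane, -5)) {0,1,2,3,4,5,6,7,8,9,10,11,12,13,14,15,16,17,18,19,20,21,22,23,24,25,26,27,28,29,30,31}
step 1: eval ((x * lane) < 6)        {0,1,2,3,4,5,6,7,8,9,10,11,12,13,14,15,16,17,18,19,20,21,22,23,24,25,26,27,28,29,30,31}
step 2: y <- (max(y, y) % 3)         {0,1}
step 3: y <- min(x, y)               {0,1}
step 4: x <- ((lane * lane) + y)     {2,3,4,5,6,7,8,9,10,11,12,13,14,15,16,17,18,19,20,21,22,23,24,25,26,27,28,29,30,31}

Answer: 5 steps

x: 1,3,18,36,60,90,126,168,216,270,330,396,468,546,630,720,816,918,1026,1140,1260,1386,1518,1656,1800,1950,2106,2268,2436,2610,2790,2976
y: 0,2,14,27,44,65,90,119,152,189,230,275,324,377,434,495,560,629,702,779,860,945,1034,1127,1224,1325,1430,1539,1652,1769,1890,2015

steps = 5; useful = 98; efficiency = 98/160 = 49/80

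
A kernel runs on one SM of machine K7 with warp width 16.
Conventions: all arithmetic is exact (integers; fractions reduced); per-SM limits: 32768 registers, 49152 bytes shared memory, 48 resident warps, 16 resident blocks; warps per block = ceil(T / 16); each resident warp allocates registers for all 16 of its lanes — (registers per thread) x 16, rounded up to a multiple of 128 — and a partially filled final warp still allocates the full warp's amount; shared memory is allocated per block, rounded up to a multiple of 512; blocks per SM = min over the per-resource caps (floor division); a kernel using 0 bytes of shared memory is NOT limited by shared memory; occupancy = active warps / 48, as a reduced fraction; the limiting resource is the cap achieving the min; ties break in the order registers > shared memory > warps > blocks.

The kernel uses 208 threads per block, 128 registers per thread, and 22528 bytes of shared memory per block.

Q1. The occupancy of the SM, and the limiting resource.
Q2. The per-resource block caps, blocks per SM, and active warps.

Answer: occupancy 13/48, limited by registers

registers: 1 block
shared memory: 2 blocks
warps: 3 blocks
blocks: 16 blocks

Answer: 1 block, 13 active warps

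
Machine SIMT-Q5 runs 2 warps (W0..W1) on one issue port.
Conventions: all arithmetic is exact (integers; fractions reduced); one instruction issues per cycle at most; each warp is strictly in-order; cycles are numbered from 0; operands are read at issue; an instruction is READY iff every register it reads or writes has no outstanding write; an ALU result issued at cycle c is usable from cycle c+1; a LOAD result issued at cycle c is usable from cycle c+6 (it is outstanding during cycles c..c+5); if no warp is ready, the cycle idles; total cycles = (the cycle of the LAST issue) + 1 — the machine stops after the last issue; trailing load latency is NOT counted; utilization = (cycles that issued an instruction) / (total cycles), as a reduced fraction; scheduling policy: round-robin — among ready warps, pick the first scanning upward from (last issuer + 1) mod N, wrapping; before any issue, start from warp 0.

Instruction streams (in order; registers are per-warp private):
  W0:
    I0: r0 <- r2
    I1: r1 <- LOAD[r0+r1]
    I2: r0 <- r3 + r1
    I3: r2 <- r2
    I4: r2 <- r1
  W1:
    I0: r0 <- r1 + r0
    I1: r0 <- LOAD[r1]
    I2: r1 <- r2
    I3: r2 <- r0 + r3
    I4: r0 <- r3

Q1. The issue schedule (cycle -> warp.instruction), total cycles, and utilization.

cycle 0: W0.I0
cycle 1: W1.I0
cycle 2: W0.I1
cycle 3: W1.I1
cycle 4: W1.I2
cycle 5: idle
cycle 6: idle
cycle 7: idle
cycle 8: W0.I2
cycle 9: W1.I3
cycle 10: W0.I3
cycle 11: W1.I4
cycle 12: W0.I4

Answer: 13 cycles, utilization 10/13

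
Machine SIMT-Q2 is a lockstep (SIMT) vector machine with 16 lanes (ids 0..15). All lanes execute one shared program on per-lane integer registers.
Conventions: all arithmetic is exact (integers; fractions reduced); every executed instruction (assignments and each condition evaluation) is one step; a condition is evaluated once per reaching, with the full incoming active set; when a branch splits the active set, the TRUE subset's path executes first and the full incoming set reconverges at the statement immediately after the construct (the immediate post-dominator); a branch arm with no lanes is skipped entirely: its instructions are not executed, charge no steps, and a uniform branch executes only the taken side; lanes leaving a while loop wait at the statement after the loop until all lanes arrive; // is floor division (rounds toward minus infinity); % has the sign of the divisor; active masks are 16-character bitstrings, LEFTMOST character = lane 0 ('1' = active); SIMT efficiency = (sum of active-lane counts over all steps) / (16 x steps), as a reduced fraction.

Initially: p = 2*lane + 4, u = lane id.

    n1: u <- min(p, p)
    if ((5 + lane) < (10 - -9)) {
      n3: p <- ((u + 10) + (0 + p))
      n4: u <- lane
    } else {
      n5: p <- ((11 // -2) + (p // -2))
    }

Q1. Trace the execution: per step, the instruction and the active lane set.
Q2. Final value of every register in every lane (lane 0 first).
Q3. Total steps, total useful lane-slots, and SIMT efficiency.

step 0: u <- min(p, p)               1111111111111111
step 1: eval ((5 + lane) < (10 - -9)) 1111111111111111
step 2: p <- ((u + 10) + (0 + p))    1111111111111100
step 3: u <- lane                    1111111111111100
step 4: p <- ((11 // -2) + (p // -2)) 0000000000000011

Answer: 5 steps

p: 18,22,26,30,34,38,42,46,50,54,58,62,66,70,-22,-23
u: 0,1,2,3,4,5,6,7,8,9,10,11,12,13,32,34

steps = 5; useful = 62; efficiency = 62/80 = 31/40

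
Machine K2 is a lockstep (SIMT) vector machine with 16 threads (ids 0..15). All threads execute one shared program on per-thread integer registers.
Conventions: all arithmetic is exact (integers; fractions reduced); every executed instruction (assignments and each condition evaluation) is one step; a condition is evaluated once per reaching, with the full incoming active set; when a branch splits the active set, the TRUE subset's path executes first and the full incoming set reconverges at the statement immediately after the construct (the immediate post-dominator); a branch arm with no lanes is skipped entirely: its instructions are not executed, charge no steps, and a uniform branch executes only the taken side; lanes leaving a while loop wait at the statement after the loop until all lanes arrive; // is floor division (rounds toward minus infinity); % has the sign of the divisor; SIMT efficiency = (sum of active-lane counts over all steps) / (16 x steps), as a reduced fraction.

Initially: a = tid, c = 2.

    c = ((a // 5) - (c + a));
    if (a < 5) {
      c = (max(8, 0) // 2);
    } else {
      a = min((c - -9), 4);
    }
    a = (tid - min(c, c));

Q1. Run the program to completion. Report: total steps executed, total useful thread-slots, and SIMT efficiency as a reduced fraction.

Answer: 5 steps, 64 useful, 4/5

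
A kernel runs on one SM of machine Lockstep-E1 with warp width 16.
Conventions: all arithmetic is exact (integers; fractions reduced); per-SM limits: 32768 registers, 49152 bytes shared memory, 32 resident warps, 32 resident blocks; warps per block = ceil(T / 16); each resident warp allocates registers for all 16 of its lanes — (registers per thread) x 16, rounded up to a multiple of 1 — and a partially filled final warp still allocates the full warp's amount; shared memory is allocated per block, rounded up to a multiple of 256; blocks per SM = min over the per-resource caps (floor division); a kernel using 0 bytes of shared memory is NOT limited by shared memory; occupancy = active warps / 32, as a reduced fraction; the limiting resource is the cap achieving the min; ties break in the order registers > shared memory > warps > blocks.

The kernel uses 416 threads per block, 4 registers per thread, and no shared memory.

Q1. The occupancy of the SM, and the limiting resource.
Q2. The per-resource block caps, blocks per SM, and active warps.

Answer: occupancy 13/16, limited by warps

registers: 19 blocks
shared memory: no limit (kernel uses none)
warps: 1 block
blocks: 32 blocks

Answer: 1 block, 26 active warps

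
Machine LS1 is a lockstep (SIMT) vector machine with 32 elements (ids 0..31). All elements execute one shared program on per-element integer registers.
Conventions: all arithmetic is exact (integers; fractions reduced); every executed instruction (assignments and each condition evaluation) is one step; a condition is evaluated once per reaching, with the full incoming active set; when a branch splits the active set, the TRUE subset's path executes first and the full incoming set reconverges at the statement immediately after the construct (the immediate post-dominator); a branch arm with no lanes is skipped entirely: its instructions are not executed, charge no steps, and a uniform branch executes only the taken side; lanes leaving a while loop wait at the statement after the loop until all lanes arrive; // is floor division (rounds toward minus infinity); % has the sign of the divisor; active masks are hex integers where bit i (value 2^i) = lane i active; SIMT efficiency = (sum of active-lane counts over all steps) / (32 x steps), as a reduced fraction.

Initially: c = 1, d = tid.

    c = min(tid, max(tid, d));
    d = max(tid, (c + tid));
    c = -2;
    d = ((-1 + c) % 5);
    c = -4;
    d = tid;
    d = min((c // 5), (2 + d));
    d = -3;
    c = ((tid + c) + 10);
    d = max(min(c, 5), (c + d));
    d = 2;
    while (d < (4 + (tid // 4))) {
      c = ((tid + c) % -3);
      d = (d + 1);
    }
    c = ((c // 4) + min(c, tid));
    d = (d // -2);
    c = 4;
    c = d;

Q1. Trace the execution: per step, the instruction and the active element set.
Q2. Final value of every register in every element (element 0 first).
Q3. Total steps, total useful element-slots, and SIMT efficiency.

step 0: c <- min(tid, max(tid, d))   0xffffffff
step 1: d <- max(tid, (c + tid))     0xffffffff
step 2: c <- -2                      0xffffffff
step 3: d <- ((-1 + c) % 5)          0xffffffff
step 4: c <- -4                      0xffffffff
step 5: d <- tid                     0xffffffff
step 6: d <- min((c // 5), (2 + d))  0xffffffff
step 7: d <- -3                      0xffffffff
step 8: c <- ((tid + c) + 10)        0xffffffff
step 9: d <- max(min(c, 5), (c + d)) 0xffffffff
step 10: d <- 2                       0xffffffff
step 11: eval (d < (4 + (tid // 4)))  0xffffffff
step 12: c <- ((tid + c) % -3)        0xffffffff
step 13: d <- (d + 1)                 0xffffffff
step 14: eval (d < (4 + (tid // 4)))  0xffffffff
step 15: c <- ((tid + c) % -3)        0xffffffff
step 16: d <- (d + 1)                 0xffffffff
step 17: eval (d < (4 + (tid // 4)))  0xffffffff
step 18: c <- ((tid + c) % -3)        0xfffffff0
step 19: d <- (d + 1)                 0xfffffff0
step 20: eval (d < (4 + (tid // 4)))  0xfffffff0
step 21: c <- ((tid + c) % -3)        0xffffff00
step 22: d <- (d + 1)                 0xffffff00
step 23: eval (d < (4 + (tid // 4)))  0xffffff00
step 24: c <- ((tid + c) % -3)        0xfffff000
step 25: d <- (d + 1)                 0xfffff000
step 26: eval (d < (4 + (tid // 4)))  0xfffff000
step 27: c <- ((tid + c) % -3)        0xffff0000
step 28: d <- (d + 1)                 0xffff0000
step 29: eval (d < (4 + (tid // 4)))  0xffff0000
step 30: c <- ((tid + c) % -3)        0xfff00000
step 31: d <- (d + 1)                 0xfff00000
step 32: eval (d < (4 + (tid // 4)))  0xfff00000
step 33: c <- ((tid + c) % -3)        0xff000000
step 34: d <- (d + 1)                 0xff000000
step 35: eval (d < (4 + (tid // 4)))  0xff000000
step 36: c <- ((tid + c) % -3)        0xf0000000
step 37: d <- (d + 1)                 0xf0000000
step 38: eval (d < (4 + (tid // 4)))  0xf0000000
step 39: c <- ((c // 4) + min(c, tid)) 0xffffffff
step 40: d <- (d // -2)               0xffffffff
step 41: c <- 4                       0xffffffff
step 42: c <- d                       0xffffffff

Answer: 43 steps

c: -2,-2,-2,-2,-3,-3,-3,-3,-3,-3,-3,-3,-4,-4,-4,-4,-4,-4,-4,-4,-5,-5,-5,-5,-5,-5,-5,-5,-6,-6,-6,-6
d: -2,-2,-2,-2,-3,-3,-3,-3,-3,-3,-3,-3,-4,-4,-4,-4,-4,-4,-4,-4,-5,-5,-5,-5,-5,-5,-5,-5,-6,-6,-6,-6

steps = 43; useful = 1040; efficiency = 1040/1376 = 65/86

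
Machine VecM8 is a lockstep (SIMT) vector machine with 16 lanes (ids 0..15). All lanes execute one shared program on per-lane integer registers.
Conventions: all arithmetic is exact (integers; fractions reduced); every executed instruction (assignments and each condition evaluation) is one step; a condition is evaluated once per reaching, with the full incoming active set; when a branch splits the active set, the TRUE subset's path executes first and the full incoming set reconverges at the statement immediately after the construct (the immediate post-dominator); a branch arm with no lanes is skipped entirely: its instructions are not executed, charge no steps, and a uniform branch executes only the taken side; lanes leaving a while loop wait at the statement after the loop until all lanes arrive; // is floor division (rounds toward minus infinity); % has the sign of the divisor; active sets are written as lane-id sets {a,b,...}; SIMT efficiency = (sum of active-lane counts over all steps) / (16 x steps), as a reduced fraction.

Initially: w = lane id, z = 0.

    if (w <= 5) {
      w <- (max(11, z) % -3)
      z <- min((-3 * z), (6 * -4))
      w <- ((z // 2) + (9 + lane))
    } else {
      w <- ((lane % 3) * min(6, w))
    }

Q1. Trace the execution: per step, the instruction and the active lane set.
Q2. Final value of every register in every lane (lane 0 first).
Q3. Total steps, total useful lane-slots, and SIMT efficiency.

step 0: eval (w <= 5)                {0,1,2,3,4,5,6,7,8,9,10,11,12,13,14,15}
step 1: w <- (max(11, z) % -3)       {0,1,2,3,4,5}
step 2: z <- min((-3 * z), (6 * -4)) {0,1,2,3,4,5}
step 3: w <- ((z // 2) + (9 + lane)) {0,1,2,3,4,5}
step 4: w <- ((lane % 3) * min(6, w)) {6,7,8,9,10,11,12,13,14,15}

Answer: 5 steps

w: -3,-2,-1,0,1,2,0,6,12,0,6,12,0,6,12,0
z: -24,-24,-24,-24,-24,-24,0,0,0,0,0,0,0,0,0,0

steps = 5; useful = 44; efficiency = 44/80 = 11/20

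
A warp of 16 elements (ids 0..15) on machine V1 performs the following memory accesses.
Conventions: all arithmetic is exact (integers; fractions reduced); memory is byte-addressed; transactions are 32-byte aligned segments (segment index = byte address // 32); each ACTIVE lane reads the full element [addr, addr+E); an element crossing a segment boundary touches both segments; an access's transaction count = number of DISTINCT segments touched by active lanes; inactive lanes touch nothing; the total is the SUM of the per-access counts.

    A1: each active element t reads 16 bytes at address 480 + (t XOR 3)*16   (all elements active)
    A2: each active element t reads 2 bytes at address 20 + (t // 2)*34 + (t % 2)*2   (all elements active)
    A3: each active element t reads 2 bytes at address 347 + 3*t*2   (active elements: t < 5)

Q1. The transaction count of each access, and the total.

A1: 8 transactions
A2: 9 transactions
A3: 2 transactions

Answer: 8,9,2; total 19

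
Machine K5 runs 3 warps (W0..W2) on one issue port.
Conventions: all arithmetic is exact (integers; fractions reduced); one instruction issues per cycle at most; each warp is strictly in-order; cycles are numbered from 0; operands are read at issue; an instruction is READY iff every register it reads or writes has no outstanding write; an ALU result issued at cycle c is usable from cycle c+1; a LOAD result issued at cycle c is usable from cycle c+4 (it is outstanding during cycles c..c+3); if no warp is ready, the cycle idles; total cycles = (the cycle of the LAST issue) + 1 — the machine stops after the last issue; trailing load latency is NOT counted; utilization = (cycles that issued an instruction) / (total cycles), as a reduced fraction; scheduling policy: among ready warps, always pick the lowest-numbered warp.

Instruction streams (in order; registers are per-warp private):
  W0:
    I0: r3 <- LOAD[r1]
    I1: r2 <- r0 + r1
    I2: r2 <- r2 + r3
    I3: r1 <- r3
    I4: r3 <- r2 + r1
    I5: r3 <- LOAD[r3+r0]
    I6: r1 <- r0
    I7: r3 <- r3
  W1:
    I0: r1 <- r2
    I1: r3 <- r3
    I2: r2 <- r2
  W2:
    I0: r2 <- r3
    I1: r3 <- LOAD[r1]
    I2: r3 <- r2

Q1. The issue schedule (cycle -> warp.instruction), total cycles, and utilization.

cycle 0: W0.I0
cycle 1: W0.I1
cycle 2: W1.I0
cycle 3: W1.I1
cycle 4: W0.I2
cycle 5: W0.I3
cycle 6: W0.I4
cycle 7: W0.I5
cycle 8: W0.I6
cycle 9: W1.I2
cycle 10: W2.I0
cycle 11: W0.I7
cycle 12: W2.I1
cycle 13: idle
cycle 14: idle
cycle 15: idle
cycle 16: W2.I2

Answer: 17 cycles, utilization 14/17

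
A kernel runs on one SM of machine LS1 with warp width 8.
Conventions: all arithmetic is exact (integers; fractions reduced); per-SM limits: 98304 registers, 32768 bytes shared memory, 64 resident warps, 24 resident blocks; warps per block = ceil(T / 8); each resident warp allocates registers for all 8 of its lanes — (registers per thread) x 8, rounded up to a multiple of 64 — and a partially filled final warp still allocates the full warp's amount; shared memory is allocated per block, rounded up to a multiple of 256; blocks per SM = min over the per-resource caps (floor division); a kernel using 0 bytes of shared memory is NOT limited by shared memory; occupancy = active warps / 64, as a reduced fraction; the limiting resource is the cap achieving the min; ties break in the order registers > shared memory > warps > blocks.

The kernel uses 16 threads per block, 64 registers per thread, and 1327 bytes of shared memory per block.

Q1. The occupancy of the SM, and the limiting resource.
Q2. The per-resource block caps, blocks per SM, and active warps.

Answer: occupancy 21/32, limited by shared memory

registers: 96 blocks
shared memory: 21 blocks
warps: 32 blocks
blocks: 24 blocks

Answer: 21 blocks, 42 active warps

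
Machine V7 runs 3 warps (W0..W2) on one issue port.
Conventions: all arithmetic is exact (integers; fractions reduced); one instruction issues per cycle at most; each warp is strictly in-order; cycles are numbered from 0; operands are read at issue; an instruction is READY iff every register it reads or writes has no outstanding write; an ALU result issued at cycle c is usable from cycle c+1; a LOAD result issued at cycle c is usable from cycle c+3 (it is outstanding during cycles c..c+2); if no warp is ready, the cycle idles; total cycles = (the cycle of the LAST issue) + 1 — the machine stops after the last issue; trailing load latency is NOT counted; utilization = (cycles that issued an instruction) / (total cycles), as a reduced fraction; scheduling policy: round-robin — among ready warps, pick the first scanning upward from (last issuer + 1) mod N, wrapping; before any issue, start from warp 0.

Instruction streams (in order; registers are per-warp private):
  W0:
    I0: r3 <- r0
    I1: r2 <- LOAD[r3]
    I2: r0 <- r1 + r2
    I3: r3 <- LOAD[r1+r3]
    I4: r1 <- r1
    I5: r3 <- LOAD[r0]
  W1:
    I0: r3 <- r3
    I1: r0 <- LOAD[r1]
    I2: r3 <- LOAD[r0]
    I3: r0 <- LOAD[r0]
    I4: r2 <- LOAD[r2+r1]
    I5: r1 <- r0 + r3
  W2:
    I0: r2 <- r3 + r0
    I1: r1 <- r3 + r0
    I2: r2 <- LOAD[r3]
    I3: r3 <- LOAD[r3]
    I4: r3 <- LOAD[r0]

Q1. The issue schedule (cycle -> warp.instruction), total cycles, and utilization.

cycle 0: W0.I0
cycle 1: W1.I0
cycle 2: W2.I0
cycle 3: W0.I1
cycle 4: W1.I1
cycle 5: W2.I1
cycle 6: W0.I2
cycle 7: W1.I2
cycle 8: W2.I2
cycle 9: W0.I3
cycle 10: W1.I3
cycle 11: W2.I3
cycle 12: W0.I4
cycle 13: W1.I4
cycle 14: W2.I4
cycle 15: W0.I5
cycle 16: W1.I5

Answer: 17 cycles, utilization 1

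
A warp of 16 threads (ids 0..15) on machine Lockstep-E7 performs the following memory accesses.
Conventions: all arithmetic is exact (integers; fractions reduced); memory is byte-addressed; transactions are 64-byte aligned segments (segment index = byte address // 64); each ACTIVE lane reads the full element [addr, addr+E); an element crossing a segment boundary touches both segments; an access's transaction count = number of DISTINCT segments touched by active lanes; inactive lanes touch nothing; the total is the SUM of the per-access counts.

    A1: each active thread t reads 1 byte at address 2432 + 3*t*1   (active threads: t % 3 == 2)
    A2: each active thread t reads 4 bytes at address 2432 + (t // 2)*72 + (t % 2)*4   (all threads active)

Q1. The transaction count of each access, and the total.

A1: 1 transaction
A2: 8 transactions

Answer: 1,8; total 9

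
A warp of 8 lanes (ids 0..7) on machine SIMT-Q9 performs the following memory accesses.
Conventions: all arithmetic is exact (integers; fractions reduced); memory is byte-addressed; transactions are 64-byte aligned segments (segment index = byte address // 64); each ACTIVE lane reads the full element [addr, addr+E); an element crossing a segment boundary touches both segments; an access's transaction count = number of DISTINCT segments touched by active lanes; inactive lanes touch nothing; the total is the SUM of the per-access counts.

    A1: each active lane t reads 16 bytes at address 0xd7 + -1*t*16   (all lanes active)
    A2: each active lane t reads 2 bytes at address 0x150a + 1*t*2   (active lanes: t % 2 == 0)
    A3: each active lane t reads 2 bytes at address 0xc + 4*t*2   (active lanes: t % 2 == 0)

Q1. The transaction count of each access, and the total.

A1: 3 transactions
A2: 1 transaction
A3: 1 transaction

Answer: 3,1,1; total 5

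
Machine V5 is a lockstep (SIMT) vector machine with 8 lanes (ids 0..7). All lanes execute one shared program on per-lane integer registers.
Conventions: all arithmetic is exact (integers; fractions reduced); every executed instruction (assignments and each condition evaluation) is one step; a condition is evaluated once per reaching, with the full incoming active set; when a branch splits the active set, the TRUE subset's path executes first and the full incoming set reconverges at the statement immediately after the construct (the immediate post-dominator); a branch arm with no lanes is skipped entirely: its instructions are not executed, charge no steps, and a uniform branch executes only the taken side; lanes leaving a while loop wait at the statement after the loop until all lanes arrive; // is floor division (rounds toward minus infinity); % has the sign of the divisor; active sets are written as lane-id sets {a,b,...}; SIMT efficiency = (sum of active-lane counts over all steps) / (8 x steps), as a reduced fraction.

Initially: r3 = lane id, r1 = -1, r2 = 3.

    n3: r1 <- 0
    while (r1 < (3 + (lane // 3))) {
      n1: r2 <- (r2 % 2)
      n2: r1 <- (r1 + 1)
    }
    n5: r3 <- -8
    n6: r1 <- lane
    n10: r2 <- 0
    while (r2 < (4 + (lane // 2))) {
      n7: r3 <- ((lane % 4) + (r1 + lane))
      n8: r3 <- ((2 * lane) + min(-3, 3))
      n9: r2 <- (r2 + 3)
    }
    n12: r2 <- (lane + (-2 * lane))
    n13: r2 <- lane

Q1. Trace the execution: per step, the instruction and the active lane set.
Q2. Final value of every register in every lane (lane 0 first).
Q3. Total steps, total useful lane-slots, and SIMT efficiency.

step 0: r1 <- 0                      {0,1,2,3,4,5,6,7}
step 1: eval (r1 < (3 + (lane // 3))) {0,1,2,3,4,5,6,7}
step 2: r2 <- (r2 % 2)               {0,1,2,3,4,5,6,7}
step 3: r1 <- (r1 + 1)               {0,1,2,3,4,5,6,7}
step 4: eval (r1 < (3 + (lane // 3))) {0,1,2,3,4,5,6,7}
step 5: r2 <- (r2 % 2)               {0,1,2,3,4,5,6,7}
step 6: r1 <- (r1 + 1)               {0,1,2,3,4,5,6,7}
step 7: eval (r1 < (3 + (lane // 3))) {0,1,2,3,4,5,6,7}
step 8: r2 <- (r2 % 2)               {0,1,2,3,4,5,6,7}
step 9: r1 <- (r1 + 1)               {0,1,2,3,4,5,6,7}
step 10: eval (r1 < (3 + (lane // 3))) {0,1,2,3,4,5,6,7}
step 11: r2 <- (r2 % 2)               {3,4,5,6,7}
step 12: r1 <- (r1 + 1)               {3,4,5,6,7}
step 13: eval (r1 < (3 + (lane // 3))) {3,4,5,6,7}
step 14: r2 <- (r2 % 2)               {6,7}
step 15: r1 <- (r1 + 1)               {6,7}
step 16: eval (r1 < (3 + (lane // 3))) {6,7}
step 17: r3 <- -8                     {0,1,2,3,4,5,6,7}
step 18: r1 <- lane                   {0,1,2,3,4,5,6,7}
step 19: r2 <- 0                      {0,1,2,3,4,5,6,7}
step 20: eval (r2 < (4 + (lane // 2))) {0,1,2,3,4,5,6,7}
step 21: r3 <- ((lane % 4) + (r1 + lane)) {0,1,2,3,4,5,6,7}
step 22: r3 <- ((2 * lane) + min(-3, 3)) {0,1,2,3,4,5,6,7}
step 23: r2 <- (r2 + 3)               {0,1,2,3,4,5,6,7}
step 24: eval (r2 < (4 + (lane // 2))) {0,1,2,3,4,5,6,7}
step 25: r3 <- ((lane % 4) + (r1 + lane)) {0,1,2,3,4,5,6,7}
step 26: r3 <- ((2 * lane) + min(-3, 3)) {0,1,2,3,4,5,6,7}
step 27: r2 <- (r2 + 3)               {0,1,2,3,4,5,6,7}
step 28: eval (r2 < (4 + (lane // 2))) {0,1,2,3,4,5,6,7}
step 29: r3 <- ((lane % 4) + (r1 + lane)) {6,7}
step 30: r3 <- ((2 * lane) + min(-3, 3)) {6,7}
step 31: r2 <- (r2 + 3)               {6,7}
step 32: eval (r2 < (4 + (lane // 2))) {6,7}
step 33: r2 <- (lane + (-2 * lane))   {0,1,2,3,4,5,6,7}
step 34: r2 <- lane                   {0,1,2,3,4,5,6,7}

Answer: 35 steps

r3: -3,-1,1,3,5,7,9,11
r1: 0,1,2,3,4,5,6,7
r2: 0,1,2,3,4,5,6,7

steps = 35; useful = 229; efficiency = 229/280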